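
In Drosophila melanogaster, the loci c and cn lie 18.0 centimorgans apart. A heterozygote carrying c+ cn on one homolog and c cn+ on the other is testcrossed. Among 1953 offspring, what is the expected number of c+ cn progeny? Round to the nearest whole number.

801

A map distance of 18.0 centimorgans corresponds to a recombination frequency of 0.180.
The F1 is c+ cn / c cn+, so c+ cn is a parental gamete class with expected frequency (1 − r)/2 = 0.820/2 = 0.4100.
Expected number = 0.4100 × 1953 = 800.73 ≈ 801.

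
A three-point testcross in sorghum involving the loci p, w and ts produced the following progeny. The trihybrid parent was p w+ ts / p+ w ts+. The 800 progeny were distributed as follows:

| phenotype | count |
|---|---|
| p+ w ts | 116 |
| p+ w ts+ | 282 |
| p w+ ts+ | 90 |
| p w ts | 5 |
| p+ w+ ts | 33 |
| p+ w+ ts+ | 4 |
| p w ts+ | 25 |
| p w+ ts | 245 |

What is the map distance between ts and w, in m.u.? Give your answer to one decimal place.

The two rarest classes, p w ts and p+ w+ ts+, are the double crossovers. Comparing them with the parentals, only the w allele has switched, so w is the middle locus and the order is p – w – ts.
Crossovers in the w–ts interval produce the single-crossover classes p w+ ts+ and p+ w ts (90 + 116 = 206) plus the double crossovers (9).
RF(w–ts) = (206 + 9) / 800 = 215/800 = 0.2687 → 26.9 m.u.

26.9 m.u.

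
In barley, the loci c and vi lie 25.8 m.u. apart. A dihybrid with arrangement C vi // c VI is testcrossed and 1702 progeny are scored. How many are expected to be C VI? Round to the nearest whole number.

A map distance of 25.8 m.u. corresponds to a recombination frequency of 0.258.
The F1 is C vi / c VI, so C VI is a recombinant gamete class with expected frequency r/2 = 0.258/2 = 0.1290.
Expected number = 0.1290 × 1702 = 219.56 ≈ 220.

220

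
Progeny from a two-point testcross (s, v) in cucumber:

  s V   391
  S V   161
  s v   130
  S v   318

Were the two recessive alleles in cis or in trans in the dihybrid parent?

trans

The two most frequent classes are S v (318) and s V (391); these are the parental (non-recombinant) types.
So the F1 carried S v on one chromosome and s V on the other — the recessive alleles are on opposite chromosomes (trans / repulsion).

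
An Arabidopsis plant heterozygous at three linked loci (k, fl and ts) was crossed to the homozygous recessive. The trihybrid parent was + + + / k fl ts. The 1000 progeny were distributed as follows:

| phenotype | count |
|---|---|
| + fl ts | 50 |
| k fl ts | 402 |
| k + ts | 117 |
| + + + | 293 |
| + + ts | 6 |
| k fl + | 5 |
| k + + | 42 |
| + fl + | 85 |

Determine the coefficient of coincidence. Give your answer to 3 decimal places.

0.501

The two rarest classes, + + ts and k fl +, are the double crossovers. Comparing them with the parentals, only the ts allele has switched, so ts is the middle locus and the order is fl – ts – k.
fl–ts: (202 + 11)/1000 = 0.2130; ts–k: (92 + 11)/1000 = 0.1030.
Expected DCO frequency = 0.2130 × 0.1030 ≈ 0.02194; observed = 11/1000 ≈ 0.01100.
Coefficient of coincidence = 0.01100/0.02194 ≈ 0.501.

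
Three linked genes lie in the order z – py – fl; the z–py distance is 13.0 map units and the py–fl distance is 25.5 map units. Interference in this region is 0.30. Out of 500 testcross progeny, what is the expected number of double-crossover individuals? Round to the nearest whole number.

12

Map distances give recombination frequencies of 0.130 and 0.255 for the two intervals.
With interference 0.30 (so coincidence = 0.70), expected double-crossover frequency = 0.130 × 0.255 × 0.70 = 0.02320.
Expected number = 0.02320 × 500 = 11.60 ≈ 12.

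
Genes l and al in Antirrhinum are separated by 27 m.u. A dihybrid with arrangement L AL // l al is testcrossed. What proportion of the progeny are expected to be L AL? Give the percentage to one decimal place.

A map distance of 27 m.u. corresponds to a recombination frequency of 0.270.
The F1 is L AL / l al, so L AL is a parental gamete class with expected frequency (1 − r)/2 = 0.730/2 = 0.3650.
That is 0.3650 = 36.5% of the progeny.

36.5%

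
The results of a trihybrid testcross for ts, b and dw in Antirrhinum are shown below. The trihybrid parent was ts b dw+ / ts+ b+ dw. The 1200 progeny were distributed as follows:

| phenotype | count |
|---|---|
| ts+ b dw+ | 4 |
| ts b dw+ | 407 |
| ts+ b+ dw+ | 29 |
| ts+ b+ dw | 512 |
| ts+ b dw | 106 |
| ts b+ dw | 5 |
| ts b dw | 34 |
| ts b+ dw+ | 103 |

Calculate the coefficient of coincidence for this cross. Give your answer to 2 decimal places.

The two rarest classes, ts+ b dw+ and ts b+ dw, are the double crossovers. Comparing them with the parentals, only the ts allele has switched, so ts is the middle locus and the order is dw – ts – b.
dw–ts: (63 + 9)/1200 = 0.0600; ts–b: (209 + 9)/1200 = 0.1817.
Expected DCO frequency = 0.0600 × 0.1817 ≈ 0.01090; observed = 9/1200 ≈ 0.00750.
Coefficient of coincidence = 0.00750/0.01090 ≈ 0.69.

0.69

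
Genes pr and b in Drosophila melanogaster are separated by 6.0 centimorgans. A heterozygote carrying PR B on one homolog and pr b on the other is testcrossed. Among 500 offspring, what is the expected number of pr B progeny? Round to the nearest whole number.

A map distance of 6.0 centimorgans corresponds to a recombination frequency of 0.060.
The F1 is PR B / pr b, so pr B is a recombinant gamete class with expected frequency r/2 = 0.060/2 = 0.0300.
Expected number = 0.0300 × 500 = 15.00 ≈ 15.

15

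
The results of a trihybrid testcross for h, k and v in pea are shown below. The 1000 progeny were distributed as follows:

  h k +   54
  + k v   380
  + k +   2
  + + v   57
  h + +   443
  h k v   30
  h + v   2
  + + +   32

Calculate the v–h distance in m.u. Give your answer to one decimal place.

6.6 m.u.

The two most frequent reciprocal classes, h + + and + k v, are the parental types, so the F1 was h + + / + k v.
The two rarest classes, h + v and + k +, are the double crossovers. Comparing them with the parentals, only the v allele has switched, so v is the middle locus and the order is h – v – k.
Crossovers in the h–v interval produce the single-crossover classes + + + and h k v (32 + 30 = 62) plus the double crossovers (4).
RF(h–v) = (62 + 4) / 1000 = 66/1000 = 0.0660 → 6.6 m.u.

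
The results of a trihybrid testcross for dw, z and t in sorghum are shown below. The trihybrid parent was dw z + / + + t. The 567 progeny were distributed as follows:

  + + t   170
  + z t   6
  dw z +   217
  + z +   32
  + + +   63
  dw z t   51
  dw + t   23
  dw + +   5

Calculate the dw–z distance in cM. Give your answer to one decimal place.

11.6 cM

The two rarest classes, dw + + and + z t, are the double crossovers. Comparing them with the parentals, only the z allele has switched, so z is the middle locus and the order is dw – z – t.
Crossovers in the dw–z interval produce the single-crossover classes + z + and dw + t (32 + 23 = 55) plus the double crossovers (11).
RF(dw–z) = (55 + 11) / 567 = 66/567 = 0.1164 → 11.6 cM.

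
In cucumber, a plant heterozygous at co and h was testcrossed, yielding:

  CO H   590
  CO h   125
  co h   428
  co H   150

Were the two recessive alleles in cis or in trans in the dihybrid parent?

cis

The two most frequent classes are CO H (590) and co h (428); these are the parental (non-recombinant) types.
So the F1 carried CO H on one chromosome and co h on the other — the recessive alleles are on the same chromosome (cis / coupling).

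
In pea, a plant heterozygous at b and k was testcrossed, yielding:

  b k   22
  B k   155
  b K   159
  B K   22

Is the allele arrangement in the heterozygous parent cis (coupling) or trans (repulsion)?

trans

The two most frequent classes are B k (155) and b K (159); these are the parental (non-recombinant) types.
So the F1 carried B k on one chromosome and b K on the other — the recessive alleles are on opposite chromosomes (trans / repulsion).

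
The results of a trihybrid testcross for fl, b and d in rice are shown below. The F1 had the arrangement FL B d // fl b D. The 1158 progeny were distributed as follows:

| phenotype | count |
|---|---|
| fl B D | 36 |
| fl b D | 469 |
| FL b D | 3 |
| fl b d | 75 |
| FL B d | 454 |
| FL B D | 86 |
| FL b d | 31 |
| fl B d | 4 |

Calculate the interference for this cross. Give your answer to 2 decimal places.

The two rarest classes, fl B d and FL b D, are the double crossovers. Comparing them with the parentals, only the fl allele has switched, so fl is the middle locus and the order is d – fl – b.
d–fl: (161 + 7)/1158 = 0.1451; fl–b: (67 + 7)/1158 = 0.0639.
Expected DCO frequency = 0.1451 × 0.0639 ≈ 0.00927; observed = 7/1158 ≈ 0.00604.
Coefficient of coincidence = 0.00604/0.00927 ≈ 0.65; interference = 1 − 0.65 = 0.35.

0.35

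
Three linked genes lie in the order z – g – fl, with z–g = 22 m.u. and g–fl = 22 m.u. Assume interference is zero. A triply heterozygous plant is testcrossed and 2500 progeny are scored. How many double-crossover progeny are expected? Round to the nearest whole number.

Map distances give recombination frequencies of 0.220 and 0.220 for the two intervals.
With no interference, expected double-crossover frequency = 0.220 × 0.220 = 0.04840.
Expected number = 0.04840 × 2500 = 121.00 ≈ 121.

121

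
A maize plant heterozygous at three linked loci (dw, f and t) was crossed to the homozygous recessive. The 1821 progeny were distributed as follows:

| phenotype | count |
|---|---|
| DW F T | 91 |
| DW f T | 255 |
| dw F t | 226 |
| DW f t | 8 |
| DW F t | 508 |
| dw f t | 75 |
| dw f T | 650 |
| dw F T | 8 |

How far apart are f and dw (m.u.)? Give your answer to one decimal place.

The two most frequent reciprocal classes, DW F t and dw f T, are the parental types, so the F1 was DW F t / dw f T.
The two rarest classes, DW f t and dw F T, are the double crossovers. Comparing them with the parentals, only the f allele has switched, so f is the middle locus and the order is t – f – dw.
Crossovers in the f–dw interval produce the single-crossover classes dw F t and DW f T (226 + 255 = 481) plus the double crossovers (16).
RF(f–dw) = (481 + 16) / 1821 = 497/1821 = 0.2729 → 27.3 m.u.

27.3 m.u.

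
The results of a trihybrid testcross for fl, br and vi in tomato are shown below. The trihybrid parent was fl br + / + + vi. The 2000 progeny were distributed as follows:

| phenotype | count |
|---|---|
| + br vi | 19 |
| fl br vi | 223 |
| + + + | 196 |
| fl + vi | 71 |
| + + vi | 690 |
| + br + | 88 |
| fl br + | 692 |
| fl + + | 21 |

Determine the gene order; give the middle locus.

br

The two rarest classes, fl + + and + br vi, are the double crossovers. Comparing them with the parentals, only the br allele has switched, so br is the middle locus and the order is fl – br – vi.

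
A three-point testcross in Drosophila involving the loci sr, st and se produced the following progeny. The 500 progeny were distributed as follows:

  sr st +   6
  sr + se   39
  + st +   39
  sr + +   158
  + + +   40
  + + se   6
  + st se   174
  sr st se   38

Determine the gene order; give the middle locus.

st

The two most frequent reciprocal classes, + st se and sr + +, are the parental types, so the F1 was + st se / sr + +.
The two rarest classes, + + se and sr st +, are the double crossovers. Comparing them with the parentals, only the st allele has switched, so st is the middle locus and the order is se – st – sr.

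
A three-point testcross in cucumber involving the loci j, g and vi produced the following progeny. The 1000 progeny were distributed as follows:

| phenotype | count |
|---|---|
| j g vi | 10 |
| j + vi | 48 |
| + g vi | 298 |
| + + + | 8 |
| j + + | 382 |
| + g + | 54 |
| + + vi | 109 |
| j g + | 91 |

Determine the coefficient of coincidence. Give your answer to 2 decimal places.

The two most frequent reciprocal classes, + g vi and j + +, are the parental types, so the F1 was + g vi / j + +.
The two rarest classes, j g vi and + + +, are the double crossovers. Comparing them with the parentals, only the j allele has switched, so j is the middle locus and the order is g – j – vi.
g–j: (200 + 18)/1000 = 0.2180; j–vi: (102 + 18)/1000 = 0.1200.
Expected DCO frequency = 0.2180 × 0.1200 ≈ 0.02616; observed = 18/1000 ≈ 0.01800.
Coefficient of coincidence = 0.01800/0.02616 ≈ 0.69.

0.69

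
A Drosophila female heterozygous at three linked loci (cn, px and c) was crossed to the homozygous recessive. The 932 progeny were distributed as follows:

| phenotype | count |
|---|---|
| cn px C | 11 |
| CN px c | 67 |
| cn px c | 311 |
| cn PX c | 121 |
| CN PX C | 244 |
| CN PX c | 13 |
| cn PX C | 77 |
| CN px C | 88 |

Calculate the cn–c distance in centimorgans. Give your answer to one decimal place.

The two most frequent reciprocal classes, CN PX C and cn px c, are the parental types, so the F1 was CN PX C / cn px c.
The two rarest classes, CN PX c and cn px C, are the double crossovers. Comparing them with the parentals, only the c allele has switched, so c is the middle locus and the order is px – c – cn.
Crossovers in the c–cn interval produce the single-crossover classes cn PX C and CN px c (77 + 67 = 144) plus the double crossovers (24).
RF(c–cn) = (144 + 24) / 932 = 168/932 = 0.1803 → 18.0 centimorgans.

18.0 centimorgans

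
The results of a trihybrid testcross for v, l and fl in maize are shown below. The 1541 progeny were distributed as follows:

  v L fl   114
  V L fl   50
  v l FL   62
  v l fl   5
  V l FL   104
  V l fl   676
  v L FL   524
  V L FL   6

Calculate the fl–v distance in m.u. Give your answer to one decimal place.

14.9 m.u.

The two most frequent reciprocal classes, v L FL and V l fl, are the parental types, so the F1 was v L FL / V l fl.
The two rarest classes, V L FL and v l fl, are the double crossovers. Comparing them with the parentals, only the v allele has switched, so v is the middle locus and the order is fl – v – l.
Crossovers in the fl–v interval produce the single-crossover classes v L fl and V l FL (114 + 104 = 218) plus the double crossovers (11).
RF(fl–v) = (218 + 11) / 1541 = 229/1541 = 0.1486 → 14.9 m.u.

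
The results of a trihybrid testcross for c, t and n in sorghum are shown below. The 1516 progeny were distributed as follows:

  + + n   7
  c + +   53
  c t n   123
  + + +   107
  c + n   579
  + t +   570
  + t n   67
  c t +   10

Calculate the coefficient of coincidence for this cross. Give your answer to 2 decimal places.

The two most frequent reciprocal classes, + t + and c + n, are the parental types, so the F1 was + t + / c + n.
The two rarest classes, c t + and + + n, are the double crossovers. Comparing them with the parentals, only the c allele has switched, so c is the middle locus and the order is t – c – n.
t–c: (230 + 17)/1516 = 0.1629; c–n: (120 + 17)/1516 = 0.0904.
Expected DCO frequency = 0.1629 × 0.0904 ≈ 0.01473; observed = 17/1516 ≈ 0.01121.
Coefficient of coincidence = 0.01121/0.01473 ≈ 0.76.

0.76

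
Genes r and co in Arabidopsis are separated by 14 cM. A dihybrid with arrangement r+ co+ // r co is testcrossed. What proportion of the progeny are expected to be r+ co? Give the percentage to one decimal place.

7.0%

A map distance of 14 cM corresponds to a recombination frequency of 0.140.
The F1 is r+ co+ / r co, so r+ co is a recombinant gamete class with expected frequency r/2 = 0.140/2 = 0.0700.
That is 0.0700 = 7.0% of the progeny.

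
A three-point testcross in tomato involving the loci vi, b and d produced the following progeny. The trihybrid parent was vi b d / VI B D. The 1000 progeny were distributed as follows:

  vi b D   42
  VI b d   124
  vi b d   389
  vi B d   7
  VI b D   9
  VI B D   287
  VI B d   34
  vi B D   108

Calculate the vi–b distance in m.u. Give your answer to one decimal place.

The two rarest classes, vi B d and VI b D, are the double crossovers. Comparing them with the parentals, only the b allele has switched, so b is the middle locus and the order is vi – b – d.
Crossovers in the vi–b interval produce the single-crossover classes VI b d and vi B D (124 + 108 = 232) plus the double crossovers (16).
RF(vi–b) = (232 + 16) / 1000 = 248/1000 = 0.2480 → 24.8 m.u.

24.8 m.u.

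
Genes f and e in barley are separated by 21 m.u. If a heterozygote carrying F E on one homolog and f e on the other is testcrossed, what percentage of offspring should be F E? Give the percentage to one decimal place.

A map distance of 21 m.u. corresponds to a recombination frequency of 0.210.
The F1 is F E / f e, so F E is a parental gamete class with expected frequency (1 − r)/2 = 0.790/2 = 0.3950.
That is 0.3950 = 39.5% of the progeny.

39.5%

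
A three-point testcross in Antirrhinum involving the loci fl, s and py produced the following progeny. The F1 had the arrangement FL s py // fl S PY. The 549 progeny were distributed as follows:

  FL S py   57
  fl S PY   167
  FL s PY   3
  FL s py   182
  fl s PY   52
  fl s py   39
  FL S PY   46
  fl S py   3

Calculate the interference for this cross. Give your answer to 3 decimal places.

0.685

The two rarest classes, FL s PY and fl S py, are the double crossovers. Comparing them with the parentals, only the py allele has switched, so py is the middle locus and the order is s – py – fl.
s–py: (109 + 6)/549 = 0.2095; py–fl: (85 + 6)/549 = 0.1658.
Expected DCO frequency = 0.2095 × 0.1658 ≈ 0.03474; observed = 6/549 ≈ 0.01093.
Coefficient of coincidence = 0.01093/0.03474 ≈ 0.315; interference = 1 − 0.315 = 0.685.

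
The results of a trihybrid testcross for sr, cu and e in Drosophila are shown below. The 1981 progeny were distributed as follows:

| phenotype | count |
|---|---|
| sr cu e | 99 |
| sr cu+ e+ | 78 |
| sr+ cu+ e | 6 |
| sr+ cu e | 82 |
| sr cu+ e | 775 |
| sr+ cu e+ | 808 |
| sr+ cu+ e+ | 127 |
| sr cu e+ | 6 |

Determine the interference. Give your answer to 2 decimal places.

The two most frequent reciprocal classes, sr cu+ e and sr+ cu e+, are the parental types, so the F1 was sr cu+ e / sr+ cu e+.
The two rarest classes, sr+ cu+ e and sr cu e+, are the double crossovers. Comparing them with the parentals, only the sr allele has switched, so sr is the middle locus and the order is cu – sr – e.
cu–sr: (226 + 12)/1981 = 0.1201; sr–e: (160 + 12)/1981 = 0.0868.
Expected DCO frequency = 0.1201 × 0.0868 ≈ 0.01042; observed = 12/1981 ≈ 0.00606.
Coefficient of coincidence = 0.00606/0.01042 ≈ 0.58; interference = 1 − 0.58 = 0.42.

0.42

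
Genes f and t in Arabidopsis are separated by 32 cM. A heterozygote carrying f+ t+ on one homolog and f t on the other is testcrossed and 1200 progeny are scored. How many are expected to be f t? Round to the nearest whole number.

408

A map distance of 32 cM corresponds to a recombination frequency of 0.320.
The F1 is f+ t+ / f t, so f t is a parental gamete class with expected frequency (1 − r)/2 = 0.680/2 = 0.3400.
Expected number = 0.3400 × 1200 = 408.00 ≈ 408.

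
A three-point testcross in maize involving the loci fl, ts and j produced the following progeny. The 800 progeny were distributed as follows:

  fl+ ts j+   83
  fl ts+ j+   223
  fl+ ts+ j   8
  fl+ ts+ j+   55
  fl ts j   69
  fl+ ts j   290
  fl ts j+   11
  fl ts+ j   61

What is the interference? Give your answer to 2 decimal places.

0.35

The two most frequent reciprocal classes, fl+ ts j and fl ts+ j+, are the parental types, so the F1 was fl+ ts j / fl ts+ j+.
The two rarest classes, fl+ ts+ j and fl ts j+, are the double crossovers. Comparing them with the parentals, only the ts allele has switched, so ts is the middle locus and the order is j – ts – fl.
j–ts: (144 + 19)/800 = 0.2037; ts–fl: (124 + 19)/800 = 0.1787.
Expected DCO frequency = 0.2037 × 0.1787 ≈ 0.03640; observed = 19/800 ≈ 0.02375.
Coefficient of coincidence = 0.02375/0.03640 ≈ 0.65; interference = 1 − 0.65 = 0.35.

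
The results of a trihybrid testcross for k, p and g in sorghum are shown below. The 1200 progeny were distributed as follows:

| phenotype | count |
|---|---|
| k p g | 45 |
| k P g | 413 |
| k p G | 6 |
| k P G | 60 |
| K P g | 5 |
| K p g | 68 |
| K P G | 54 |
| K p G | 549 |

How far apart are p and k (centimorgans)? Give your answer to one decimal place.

9.2 centimorgans

The two most frequent reciprocal classes, K p G and k P g, are the parental types, so the F1 was K p G / k P g.
The two rarest classes, k p G and K P g, are the double crossovers. Comparing them with the parentals, only the k allele has switched, so k is the middle locus and the order is p – k – g.
Crossovers in the p–k interval produce the single-crossover classes K P G and k p g (54 + 45 = 99) plus the double crossovers (11).
RF(p–k) = (99 + 11) / 1200 = 110/1200 = 0.0917 → 9.2 centimorgans.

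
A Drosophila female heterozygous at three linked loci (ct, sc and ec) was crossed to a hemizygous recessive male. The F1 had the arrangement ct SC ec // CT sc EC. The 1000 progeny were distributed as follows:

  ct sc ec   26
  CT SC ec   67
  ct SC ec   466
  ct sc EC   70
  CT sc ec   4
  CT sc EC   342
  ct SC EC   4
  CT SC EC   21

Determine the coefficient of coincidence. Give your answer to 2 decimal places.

The two rarest classes, ct SC EC and CT sc ec, are the double crossovers. Comparing them with the parentals, only the ec allele has switched, so ec is the middle locus and the order is ct – ec – sc.
ct–ec: (137 + 8)/1000 = 0.1450; ec–sc: (47 + 8)/1000 = 0.0550.
Expected DCO frequency = 0.1450 × 0.0550 ≈ 0.00797; observed = 8/1000 ≈ 0.00800.
Coefficient of coincidence = 0.00800/0.00797 ≈ 1.00.

1.00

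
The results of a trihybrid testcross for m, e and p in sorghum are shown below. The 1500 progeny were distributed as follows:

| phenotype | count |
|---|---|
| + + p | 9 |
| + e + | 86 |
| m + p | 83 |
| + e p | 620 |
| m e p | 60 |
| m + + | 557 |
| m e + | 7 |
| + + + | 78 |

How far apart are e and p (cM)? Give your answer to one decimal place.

The two most frequent reciprocal classes, + e p and m + +, are the parental types, so the F1 was + e p / m + +.
The two rarest classes, + + p and m e +, are the double crossovers. Comparing them with the parentals, only the e allele has switched, so e is the middle locus and the order is m – e – p.
Crossovers in the e–p interval produce the single-crossover classes + e + and m + p (86 + 83 = 169) plus the double crossovers (16).
RF(e–p) = (169 + 16) / 1500 = 185/1500 = 0.1233 → 12.3 cM.

12.3 cM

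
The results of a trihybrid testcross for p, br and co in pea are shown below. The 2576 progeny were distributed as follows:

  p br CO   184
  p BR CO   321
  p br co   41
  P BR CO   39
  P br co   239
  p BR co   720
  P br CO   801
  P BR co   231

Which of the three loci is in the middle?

br

The two most frequent reciprocal classes, p BR co and P br CO, are the parental types, so the F1 was p BR co / P br CO.
The two rarest classes, p br co and P BR CO, are the double crossovers. Comparing them with the parentals, only the br allele has switched, so br is the middle locus and the order is co – br – p.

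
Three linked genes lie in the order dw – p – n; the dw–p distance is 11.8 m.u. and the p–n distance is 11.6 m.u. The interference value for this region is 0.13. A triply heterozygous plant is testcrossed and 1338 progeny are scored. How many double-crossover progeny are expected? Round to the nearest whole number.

Map distances give recombination frequencies of 0.118 and 0.116 for the two intervals.
With interference 0.13 (so coincidence = 0.87), expected double-crossover frequency = 0.118 × 0.116 × 0.87 = 0.01191.
Expected number = 0.01191 × 1338 = 15.93 ≈ 16.

16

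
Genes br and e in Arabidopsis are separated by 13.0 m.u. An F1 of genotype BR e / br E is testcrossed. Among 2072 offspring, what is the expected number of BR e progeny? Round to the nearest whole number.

901

A map distance of 13.0 m.u. corresponds to a recombination frequency of 0.130.
The F1 is BR e / br E, so BR e is a parental gamete class with expected frequency (1 − r)/2 = 0.870/2 = 0.4350.
Expected number = 0.4350 × 2072 = 901.32 ≈ 901.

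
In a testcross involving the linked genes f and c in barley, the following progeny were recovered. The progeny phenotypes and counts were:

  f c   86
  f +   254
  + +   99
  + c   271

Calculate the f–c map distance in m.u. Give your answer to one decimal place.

The two most frequent classes, + c (271) and f + (254), are the parental types, so the F1 was + c / f +.
The recombinant classes are + + and f c: 99 + 86 = 185.
Recombination frequency = 185/710 = 0.2606 ≈ 26.1%, i.e. 26.1 m.u.

26.1 m.u.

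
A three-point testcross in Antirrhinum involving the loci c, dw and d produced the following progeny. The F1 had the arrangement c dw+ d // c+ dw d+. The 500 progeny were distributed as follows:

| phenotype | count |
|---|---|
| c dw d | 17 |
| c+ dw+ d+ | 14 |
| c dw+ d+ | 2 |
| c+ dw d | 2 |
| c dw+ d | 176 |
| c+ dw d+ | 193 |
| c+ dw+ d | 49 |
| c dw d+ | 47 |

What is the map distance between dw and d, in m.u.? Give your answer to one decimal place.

7.0 m.u.

The two rarest classes, c dw+ d+ and c+ dw d, are the double crossovers. Comparing them with the parentals, only the d allele has switched, so d is the middle locus and the order is dw – d – c.
Crossovers in the dw–d interval produce the single-crossover classes c dw d and c+ dw+ d+ (17 + 14 = 31) plus the double crossovers (4).
RF(dw–d) = (31 + 4) / 500 = 35/500 = 0.0700 → 7.0 m.u.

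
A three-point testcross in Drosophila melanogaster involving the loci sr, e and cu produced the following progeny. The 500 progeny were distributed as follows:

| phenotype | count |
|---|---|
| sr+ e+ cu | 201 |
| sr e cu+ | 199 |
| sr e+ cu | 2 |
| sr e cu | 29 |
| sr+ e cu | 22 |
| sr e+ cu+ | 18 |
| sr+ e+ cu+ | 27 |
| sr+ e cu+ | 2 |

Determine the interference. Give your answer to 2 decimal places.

The two most frequent reciprocal classes, sr+ e+ cu and sr e cu+, are the parental types, so the F1 was sr+ e+ cu / sr e cu+.
The two rarest classes, sr e+ cu and sr+ e cu+, are the double crossovers. Comparing them with the parentals, only the sr allele has switched, so sr is the middle locus and the order is e – sr – cu.
e–sr: (40 + 4)/500 = 0.0880; sr–cu: (56 + 4)/500 = 0.1200.
Expected DCO frequency = 0.0880 × 0.1200 ≈ 0.01056; observed = 4/500 ≈ 0.00800.
Coefficient of coincidence = 0.00800/0.01056 ≈ 0.76; interference = 1 − 0.76 = 0.24.

0.24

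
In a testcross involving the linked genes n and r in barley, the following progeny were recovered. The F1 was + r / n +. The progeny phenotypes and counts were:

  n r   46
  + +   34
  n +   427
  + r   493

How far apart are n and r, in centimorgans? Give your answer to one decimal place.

8.0 centimorgans

The recombinant classes are + + and n r: 34 + 46 = 80.
Recombination frequency = 80/1000 = 0.0800 ≈ 8.0%, i.e. 8.0 centimorgans.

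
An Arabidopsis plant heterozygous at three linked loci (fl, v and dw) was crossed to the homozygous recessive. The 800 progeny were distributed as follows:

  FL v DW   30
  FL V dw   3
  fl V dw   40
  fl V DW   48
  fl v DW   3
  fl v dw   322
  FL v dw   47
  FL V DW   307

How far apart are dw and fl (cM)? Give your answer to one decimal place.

The two most frequent reciprocal classes, fl v dw and FL V DW, are the parental types, so the F1 was fl v dw / FL V DW.
The two rarest classes, fl v DW and FL V dw, are the double crossovers. Comparing them with the parentals, only the dw allele has switched, so dw is the middle locus and the order is v – dw – fl.
Crossovers in the dw–fl interval produce the single-crossover classes FL v dw and fl V DW (47 + 48 = 95) plus the double crossovers (6).
RF(dw–fl) = (95 + 6) / 800 = 101/800 = 0.1263 → 12.6 cM.

12.6 cM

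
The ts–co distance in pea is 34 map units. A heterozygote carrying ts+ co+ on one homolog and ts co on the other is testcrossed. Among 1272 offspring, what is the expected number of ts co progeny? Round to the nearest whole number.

A map distance of 34 map units corresponds to a recombination frequency of 0.340.
The F1 is ts+ co+ / ts co, so ts co is a parental gamete class with expected frequency (1 − r)/2 = 0.660/2 = 0.3300.
Expected number = 0.3300 × 1272 = 419.76 ≈ 420.

420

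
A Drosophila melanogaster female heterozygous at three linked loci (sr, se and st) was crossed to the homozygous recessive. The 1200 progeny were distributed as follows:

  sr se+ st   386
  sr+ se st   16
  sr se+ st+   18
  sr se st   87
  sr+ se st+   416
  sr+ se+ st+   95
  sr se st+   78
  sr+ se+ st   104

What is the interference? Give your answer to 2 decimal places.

0.13

The two most frequent reciprocal classes, sr se+ st and sr+ se st+, are the parental types, so the F1 was sr se+ st / sr+ se st+.
The two rarest classes, sr se+ st+ and sr+ se st, are the double crossovers. Comparing them with the parentals, only the st allele has switched, so st is the middle locus and the order is sr – st – se.
sr–st: (182 + 34)/1200 = 0.1800; st–se: (182 + 34)/1200 = 0.1800.
Expected DCO frequency = 0.1800 × 0.1800 ≈ 0.03240; observed = 34/1200 ≈ 0.02833.
Coefficient of coincidence = 0.02833/0.03240 ≈ 0.87; interference = 1 − 0.87 = 0.13.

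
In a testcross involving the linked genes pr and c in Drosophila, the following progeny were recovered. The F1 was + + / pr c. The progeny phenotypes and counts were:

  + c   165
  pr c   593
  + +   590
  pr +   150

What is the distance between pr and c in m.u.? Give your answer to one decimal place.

The recombinant classes are + c and pr +: 165 + 150 = 315.
Recombination frequency = 315/1498 = 0.2103 ≈ 21.0%, i.e. 21.0 m.u.

21.0 m.u.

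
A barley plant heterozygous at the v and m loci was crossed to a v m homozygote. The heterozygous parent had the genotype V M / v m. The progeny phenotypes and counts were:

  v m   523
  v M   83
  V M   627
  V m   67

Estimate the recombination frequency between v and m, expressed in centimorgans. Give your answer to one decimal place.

The recombinant classes are V m and v M: 67 + 83 = 150.
Recombination frequency = 150/1300 = 0.1154 ≈ 11.5%, i.e. 11.5 centimorgans.

11.5 centimorgans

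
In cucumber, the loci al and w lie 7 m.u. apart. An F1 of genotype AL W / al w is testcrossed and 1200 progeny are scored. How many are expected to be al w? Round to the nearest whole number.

558

A map distance of 7 m.u. corresponds to a recombination frequency of 0.070.
The F1 is AL W / al w, so al w is a parental gamete class with expected frequency (1 − r)/2 = 0.930/2 = 0.4650.
Expected number = 0.4650 × 1200 = 558.00 ≈ 558.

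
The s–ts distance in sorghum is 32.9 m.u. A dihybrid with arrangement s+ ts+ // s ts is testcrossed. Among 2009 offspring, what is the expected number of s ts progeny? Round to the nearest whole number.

A map distance of 32.9 m.u. corresponds to a recombination frequency of 0.329.
The F1 is s+ ts+ / s ts, so s ts is a parental gamete class with expected frequency (1 − r)/2 = 0.671/2 = 0.3355.
Expected number = 0.3355 × 2009 = 674.02 ≈ 674.

674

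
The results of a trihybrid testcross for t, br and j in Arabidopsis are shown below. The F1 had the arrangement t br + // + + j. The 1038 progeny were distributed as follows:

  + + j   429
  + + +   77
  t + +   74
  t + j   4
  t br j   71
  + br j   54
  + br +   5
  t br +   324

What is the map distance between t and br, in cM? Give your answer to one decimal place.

The two rarest classes, + br + and t + j, are the double crossovers. Comparing them with the parentals, only the t allele has switched, so t is the middle locus and the order is j – t – br.
Crossovers in the t–br interval produce the single-crossover classes t + + and + br j (74 + 54 = 128) plus the double crossovers (9).
RF(t–br) = (128 + 9) / 1038 = 137/1038 = 0.1320 → 13.2 cM.

13.2 cM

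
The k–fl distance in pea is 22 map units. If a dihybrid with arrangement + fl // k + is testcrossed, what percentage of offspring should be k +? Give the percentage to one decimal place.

A map distance of 22 map units corresponds to a recombination frequency of 0.220.
The F1 is + fl / k +, so k + is a parental gamete class with expected frequency (1 − r)/2 = 0.780/2 = 0.3900.
That is 0.3900 = 39.0% of the progeny.

39.0%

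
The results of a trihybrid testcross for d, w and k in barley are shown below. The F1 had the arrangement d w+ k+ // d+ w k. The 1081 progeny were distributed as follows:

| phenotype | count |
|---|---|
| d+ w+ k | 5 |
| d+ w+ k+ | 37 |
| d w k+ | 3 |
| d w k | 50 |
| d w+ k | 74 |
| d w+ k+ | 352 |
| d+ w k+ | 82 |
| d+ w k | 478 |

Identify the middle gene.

The two rarest classes, d w k+ and d+ w+ k, are the double crossovers. Comparing them with the parentals, only the w allele has switched, so w is the middle locus and the order is k – w – d.

w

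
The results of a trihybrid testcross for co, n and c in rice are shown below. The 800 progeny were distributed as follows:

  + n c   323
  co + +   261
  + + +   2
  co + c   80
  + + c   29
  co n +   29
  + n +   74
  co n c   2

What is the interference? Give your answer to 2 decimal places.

0.67

The two most frequent reciprocal classes, co + + and + n c, are the parental types, so the F1 was co + + / + n c.
The two rarest classes, + + + and co n c, are the double crossovers. Comparing them with the parentals, only the co allele has switched, so co is the middle locus and the order is n – co – c.
n–co: (58 + 4)/800 = 0.0775; co–c: (154 + 4)/800 = 0.1975.
Expected DCO frequency = 0.0775 × 0.1975 ≈ 0.01531; observed = 4/800 ≈ 0.00500.
Coefficient of coincidence = 0.00500/0.01531 ≈ 0.33; interference = 1 − 0.33 = 0.67.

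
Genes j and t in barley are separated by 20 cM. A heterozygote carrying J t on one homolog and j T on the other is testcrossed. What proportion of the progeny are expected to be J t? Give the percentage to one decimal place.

A map distance of 20 cM corresponds to a recombination frequency of 0.200.
The F1 is J t / j T, so J t is a parental gamete class with expected frequency (1 − r)/2 = 0.800/2 = 0.4000.
That is 0.4000 = 40.0% of the progeny.

40.0%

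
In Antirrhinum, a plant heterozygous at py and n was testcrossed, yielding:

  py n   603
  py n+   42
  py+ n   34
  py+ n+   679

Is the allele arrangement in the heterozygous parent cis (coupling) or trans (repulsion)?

cis

The two most frequent classes are py+ n+ (679) and py n (603); these are the parental (non-recombinant) types.
So the F1 carried py+ n+ on one chromosome and py n on the other — the recessive alleles are on the same chromosome (cis / coupling).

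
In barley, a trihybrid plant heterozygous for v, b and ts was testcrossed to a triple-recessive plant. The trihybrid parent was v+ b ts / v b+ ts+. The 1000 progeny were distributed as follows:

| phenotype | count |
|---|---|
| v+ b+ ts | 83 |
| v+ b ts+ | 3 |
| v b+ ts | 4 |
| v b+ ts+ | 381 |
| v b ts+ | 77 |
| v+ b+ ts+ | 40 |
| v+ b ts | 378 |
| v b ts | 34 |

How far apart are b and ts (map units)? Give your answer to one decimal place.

16.7 map units

The two rarest classes, v+ b ts+ and v b+ ts, are the double crossovers. Comparing them with the parentals, only the ts allele has switched, so ts is the middle locus and the order is b – ts – v.
Crossovers in the b–ts interval produce the single-crossover classes v+ b+ ts and v b ts+ (83 + 77 = 160) plus the double crossovers (7).
RF(b–ts) = (160 + 7) / 1000 = 167/1000 = 0.1670 → 16.7 map units.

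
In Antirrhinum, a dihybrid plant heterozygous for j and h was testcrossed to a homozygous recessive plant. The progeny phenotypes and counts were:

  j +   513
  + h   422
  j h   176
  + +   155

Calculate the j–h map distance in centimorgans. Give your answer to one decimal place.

26.1 centimorgans

The two most frequent classes, + h (422) and j + (513), are the parental types, so the F1 was + h / j +.
The recombinant classes are + + and j h: 155 + 176 = 331.
Recombination frequency = 331/1266 = 0.2615 ≈ 26.1%, i.e. 26.1 centimorgans.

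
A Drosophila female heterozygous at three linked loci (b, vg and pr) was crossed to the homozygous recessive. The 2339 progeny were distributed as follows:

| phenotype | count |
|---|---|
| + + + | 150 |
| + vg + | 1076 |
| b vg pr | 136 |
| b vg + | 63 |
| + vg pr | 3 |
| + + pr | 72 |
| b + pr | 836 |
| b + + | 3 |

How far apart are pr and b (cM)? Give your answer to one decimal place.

The two most frequent reciprocal classes, b + pr and + vg +, are the parental types, so the F1 was b + pr / + vg +.
The two rarest classes, b + + and + vg pr, are the double crossovers. Comparing them with the parentals, only the pr allele has switched, so pr is the middle locus and the order is b – pr – vg.
Crossovers in the b–pr interval produce the single-crossover classes + + pr and b vg + (72 + 63 = 135) plus the double crossovers (6).
RF(b–pr) = (135 + 6) / 2339 = 141/2339 = 0.0603 → 6.0 cM.

6.0 cM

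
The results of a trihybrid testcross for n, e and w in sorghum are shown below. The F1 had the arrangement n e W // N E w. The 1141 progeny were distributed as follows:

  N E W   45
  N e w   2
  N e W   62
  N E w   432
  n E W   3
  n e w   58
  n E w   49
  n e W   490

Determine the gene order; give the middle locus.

The two rarest classes, n E W and N e w, are the double crossovers. Comparing them with the parentals, only the e allele has switched, so e is the middle locus and the order is w – e – n.

e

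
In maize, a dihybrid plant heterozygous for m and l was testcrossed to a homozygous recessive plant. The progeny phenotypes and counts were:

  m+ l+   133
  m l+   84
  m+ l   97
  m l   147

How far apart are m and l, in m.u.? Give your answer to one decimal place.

39.3 m.u.

The two most frequent classes, m+ l+ (133) and m l (147), are the parental types, so the F1 was m+ l+ / m l.
The recombinant classes are m+ l and m l+: 97 + 84 = 181.
Recombination frequency = 181/461 = 0.3926 ≈ 39.3%, i.e. 39.3 m.u.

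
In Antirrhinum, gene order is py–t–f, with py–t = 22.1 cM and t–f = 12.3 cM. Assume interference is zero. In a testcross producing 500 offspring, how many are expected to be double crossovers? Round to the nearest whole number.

Map distances give recombination frequencies of 0.221 and 0.123 for the two intervals.
With no interference, expected double-crossover frequency = 0.221 × 0.123 = 0.02718.
Expected number = 0.02718 × 500 = 13.59 ≈ 14.

14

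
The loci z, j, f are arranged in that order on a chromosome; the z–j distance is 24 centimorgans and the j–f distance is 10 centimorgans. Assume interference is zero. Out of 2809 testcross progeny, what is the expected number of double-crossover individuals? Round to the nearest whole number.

67

Map distances give recombination frequencies of 0.240 and 0.100 for the two intervals.
With no interference, expected double-crossover frequency = 0.240 × 0.100 = 0.02400.
Expected number = 0.02400 × 2809 = 67.42 ≈ 67.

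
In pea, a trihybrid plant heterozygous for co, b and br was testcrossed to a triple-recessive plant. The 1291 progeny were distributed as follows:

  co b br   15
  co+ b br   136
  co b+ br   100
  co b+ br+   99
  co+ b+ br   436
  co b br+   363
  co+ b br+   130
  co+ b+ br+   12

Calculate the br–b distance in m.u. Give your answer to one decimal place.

The two most frequent reciprocal classes, co+ b+ br and co b br+, are the parental types, so the F1 was co+ b+ br / co b br+.
The two rarest classes, co+ b+ br+ and co b br, are the double crossovers. Comparing them with the parentals, only the br allele has switched, so br is the middle locus and the order is co – br – b.
Crossovers in the br–b interval produce the single-crossover classes co+ b br and co b+ br+ (136 + 99 = 235) plus the double crossovers (27).
RF(br–b) = (235 + 27) / 1291 = 262/1291 = 0.2029 → 20.3 m.u.

20.3 m.u.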